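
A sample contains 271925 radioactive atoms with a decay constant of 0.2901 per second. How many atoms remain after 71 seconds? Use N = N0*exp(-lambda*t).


N = N0 * exp(-lambda * t)
N = 271925 * exp(-0.2901 * 71)
N = 3.0849e-04

3.0849e-04


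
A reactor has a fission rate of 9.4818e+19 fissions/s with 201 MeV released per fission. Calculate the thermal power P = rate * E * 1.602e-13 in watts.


P = fission_rate * E_MeV * 1.602e-13
P = 9.4818e+19 * 201 * 1.602e-13
P = 3.0532e+09 W

3.0532e+09


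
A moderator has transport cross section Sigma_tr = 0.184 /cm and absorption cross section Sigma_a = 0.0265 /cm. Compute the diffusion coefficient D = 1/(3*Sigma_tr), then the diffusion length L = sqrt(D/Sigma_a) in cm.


D = 1 / (3 * Sigma_tr) = 1 / (3 * 0.184) = 1.811594 cm
L = sqrt(D / Sigma_a)
L = sqrt(1.811594 / 0.0265)
L = 8.2681 cm

8.2681


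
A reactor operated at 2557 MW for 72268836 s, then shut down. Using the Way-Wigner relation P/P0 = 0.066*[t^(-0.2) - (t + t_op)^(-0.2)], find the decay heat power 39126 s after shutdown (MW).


P/P0 = 0.066 * [t^(-0.2) - (t + t_op)^(-0.2)]
P/P0 = 0.066 * [39126^(-0.2) - (39126 + 72268836)^(-0.2)]
P/P0 = 0.066 * [0.1206443 - 0.02680173] = 0.006193610
P = 2557 * 0.006193610 = 15.837 MW

15.837


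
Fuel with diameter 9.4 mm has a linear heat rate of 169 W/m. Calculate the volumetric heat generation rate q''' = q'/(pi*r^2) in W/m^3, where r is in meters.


r = D / 2 / 1000 = 9.4 / 2 / 1000 = 0.0047 m
q''' = q' / (pi * r^2)
q''' = 169 / (pi * 0.0047^2)
q''' = 2.4352e+06 W/m^3

2.4352e+06


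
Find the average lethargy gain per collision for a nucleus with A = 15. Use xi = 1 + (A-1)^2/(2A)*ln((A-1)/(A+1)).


xi = 1 + (A-1)^2/(2A) * ln((A-1)/(A+1))
xi = 1 + (15-1)^2/(2*15) * ln((15-1)/(15 +1))
xi = 0.12759

0.12759


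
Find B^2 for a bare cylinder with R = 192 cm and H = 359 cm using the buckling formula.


B^2 = (2.405/R)^2 + (pi/H)^2
B^2 = (2.405/192)^2 + (pi/359)^2
B^2 = 2.3348e-04 /cm^2

2.3348e-04


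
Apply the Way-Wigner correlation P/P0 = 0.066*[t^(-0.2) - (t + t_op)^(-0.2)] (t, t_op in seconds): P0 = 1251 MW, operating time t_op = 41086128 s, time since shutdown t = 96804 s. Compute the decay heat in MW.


P/P0 = 0.066 * [t^(-0.2) - (t + t_op)^(-0.2)]
P/P0 = 0.066 * [96804^(-0.2) - (96804 + 41086128)^(-0.2)]
P/P0 = 0.066 * [0.1006518 - 0.02999553] = 0.004663314
P = 1251 * 0.004663314 = 5.8338 MW

5.8338


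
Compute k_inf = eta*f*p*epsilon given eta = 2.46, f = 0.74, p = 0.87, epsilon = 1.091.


k_inf = eta * f * p * epsilon
k_inf = 2.46 * 0.74 * 0.87 * 1.091
k_inf = 1.7279

1.7279


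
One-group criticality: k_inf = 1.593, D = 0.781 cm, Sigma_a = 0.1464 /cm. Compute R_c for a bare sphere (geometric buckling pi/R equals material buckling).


L^2 = D / Sigma_a = 0.781 / 0.1464 = 5.334699 cm^2
B_m^2 = (k_inf - 1) / L^2 = (1.593 - 1) / 5.334699 = 0.1111590 /cm^2
For a bare sphere: B_g = pi/R, so R_c = pi / sqrt(B_m^2)
R_c = pi / sqrt(0.1111590) = 9.4227 cm

9.4227


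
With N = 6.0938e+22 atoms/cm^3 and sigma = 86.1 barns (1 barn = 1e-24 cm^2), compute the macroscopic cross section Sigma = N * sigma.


Sigma = N * sigma_barns * 1e-24
Sigma = 6.0938e+22 * 86.1 * 1e-24
Sigma = 5.2468 /cm

5.2468


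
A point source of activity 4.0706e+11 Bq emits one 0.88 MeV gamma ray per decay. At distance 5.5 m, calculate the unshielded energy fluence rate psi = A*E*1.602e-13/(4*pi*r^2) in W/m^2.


psi = A * E * 1.602e-13 / (4*pi*r^2)
psi = 4.0706e+11 * 0.88 * 1.602e-13 / (4*pi*5.5^2)
psi = 1.5096e-04 W/m^2

1.5096e-04


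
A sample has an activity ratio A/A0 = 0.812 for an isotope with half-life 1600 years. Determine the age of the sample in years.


lambda = ln(2) / t_half = ln(2) / 1600 = 4.332170e-04 /yr
t = -ln(A/A0) / lambda
t = -ln(0.812) / 4.332170e-04
t = 480.72 yr

480.72


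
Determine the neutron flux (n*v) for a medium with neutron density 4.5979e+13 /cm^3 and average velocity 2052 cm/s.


phi = n * v
phi = 4.5979e+13 * 2052
phi = 9.4349e+16 /cm^2/s

9.4349e+16


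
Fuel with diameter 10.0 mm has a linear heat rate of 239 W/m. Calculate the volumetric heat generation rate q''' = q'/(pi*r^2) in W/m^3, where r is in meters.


r = D / 2 / 1000 = 10.0 / 2 / 1000 = 0.005 m
q''' = q' / (pi * r^2)
q''' = 239 / (pi * 0.005^2)
q''' = 3.0430e+06 W/m^3

3.0430e+06


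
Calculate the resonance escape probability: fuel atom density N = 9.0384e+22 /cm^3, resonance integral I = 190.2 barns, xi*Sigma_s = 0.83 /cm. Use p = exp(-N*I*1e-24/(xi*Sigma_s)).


p = exp(-N * I * 1e-24 / (xi*Sigma_s))
p = exp(-9.0384e+22 * 190.2 * 1e-24 / 0.83)
p = 1.0112e-09

1.0112e-09


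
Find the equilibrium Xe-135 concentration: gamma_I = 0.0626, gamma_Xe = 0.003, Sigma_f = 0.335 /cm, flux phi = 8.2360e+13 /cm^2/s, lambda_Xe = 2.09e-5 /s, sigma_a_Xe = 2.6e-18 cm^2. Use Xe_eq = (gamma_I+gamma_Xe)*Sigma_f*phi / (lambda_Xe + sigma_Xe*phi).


Xe_eq = (gamma_I + gamma_Xe) * Sigma_f * phi / (lambda_Xe + sigma_Xe * phi)
Numerator = (0.0626 + 0.003) * 0.335 * 8.2360e+13 = 1.809943e+12
Denominator = 2.09e-5 + 2.6e-18 * 8.2360e+13 = 2.350360e-04
Xe_eq = 1.809943e+12 / 2.350360e-04 = 7.7007e+15 /cm^3

7.7007e+15


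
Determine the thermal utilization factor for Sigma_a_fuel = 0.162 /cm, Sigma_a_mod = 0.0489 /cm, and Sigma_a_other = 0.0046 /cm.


f = Sigma_a_fuel / (Sigma_a_fuel + Sigma_a_mod + Sigma_a_other)
f = 0.162 / (0.162 + 0.0489 + 0.0046)
f = 0.75174

0.75174


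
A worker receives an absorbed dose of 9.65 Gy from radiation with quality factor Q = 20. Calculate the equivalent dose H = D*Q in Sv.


H = D * Q
H = 9.65 * 20
H = 193.00 Sv

193.00


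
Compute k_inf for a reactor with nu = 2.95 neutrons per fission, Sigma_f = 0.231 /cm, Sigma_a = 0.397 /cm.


k_inf = nu * Sigma_f / Sigma_a
k_inf = 2.95 * 0.231 / 0.397
k_inf = 1.7165

1.7165


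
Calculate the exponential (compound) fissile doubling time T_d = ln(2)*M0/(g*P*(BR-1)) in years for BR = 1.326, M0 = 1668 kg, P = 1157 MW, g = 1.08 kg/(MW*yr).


Breeding gain G = BR - 1 = 1.326 - 1 = 0.326
Fissile production rate = g * P * G = 1.08 * 1157 * 0.326 = 407.35656 kg/yr
T_d = ln(2) * M0 / (g * P * G)
T_d = ln(2) * 1668 / 407.35656 = 2.8382 yr

2.8382


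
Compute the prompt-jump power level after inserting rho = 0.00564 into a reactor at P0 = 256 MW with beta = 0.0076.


P1/P0 = beta / (beta - rho)
P1/P0 = 0.0076 / (0.0076 - 0.00564) = 3.877551
P1 = 256 * 3.877551 = 992.65 MW

992.65


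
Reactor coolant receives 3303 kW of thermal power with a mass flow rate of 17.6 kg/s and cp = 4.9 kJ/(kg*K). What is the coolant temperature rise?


dT = Q / (m_dot * cp)
dT = 3303 / (17.6 * 4.9)
dT = 38.300 C

38.300


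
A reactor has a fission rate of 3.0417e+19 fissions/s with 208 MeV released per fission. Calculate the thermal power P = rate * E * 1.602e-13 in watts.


P = fission_rate * E_MeV * 1.602e-13
P = 3.0417e+19 * 208 * 1.602e-13
P = 1.0135e+09 W

1.0135e+09


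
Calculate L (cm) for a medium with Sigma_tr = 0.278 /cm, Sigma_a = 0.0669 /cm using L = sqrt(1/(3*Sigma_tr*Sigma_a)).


D = 1 / (3 * Sigma_tr) = 1 / (3 * 0.278) = 1.199041 cm
L = sqrt(D / Sigma_a)
L = sqrt(1.199041 / 0.0669)
L = 4.2335 cm

4.2335


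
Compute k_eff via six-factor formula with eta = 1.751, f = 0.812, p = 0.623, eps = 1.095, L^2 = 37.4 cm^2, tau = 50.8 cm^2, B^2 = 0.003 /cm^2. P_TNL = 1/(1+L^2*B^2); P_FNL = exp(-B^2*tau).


k_inf = eta*f*p*eps = 1.751*0.812*0.623*1.095 = 0.9699388
P_TNL = 1/(1 + L^2*B^2) = 1/(1 + 37.4*0.003) = 0.8991189
P_FNL = exp(-B^2*tau) = exp(-0.003*50.8) = 0.8586448
k_eff = k_inf * P_TNL * P_FNL = 0.9699388 * 0.8991189 * 0.8586448
k_eff = 0.74882

0.74882


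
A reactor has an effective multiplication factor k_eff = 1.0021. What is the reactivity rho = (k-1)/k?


rho = (k_eff - 1) / k_eff
rho = (1.0021 - 1) / 1.0021
rho = 0.0020956

0.0020956


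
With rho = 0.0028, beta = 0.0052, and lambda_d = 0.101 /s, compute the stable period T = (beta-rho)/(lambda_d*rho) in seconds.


T = (beta - rho) / (lambda_d * rho)
T = (0.0052 - 0.0028) / (0.101 * 0.0028)
T = 8.4866 s

8.4866


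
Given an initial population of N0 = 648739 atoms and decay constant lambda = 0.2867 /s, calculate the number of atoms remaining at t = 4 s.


N = N0 * exp(-lambda * t)
N = 648739 * exp(-0.2867 * 4)
N = 206073

206073


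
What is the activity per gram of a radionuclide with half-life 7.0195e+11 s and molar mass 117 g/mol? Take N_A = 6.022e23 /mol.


lambda = ln(2) / t_half = ln(2) / 7.0195e+11 = 9.874595e-13 /s
SA = lambda * N_A / M
SA = 9.874595e-13 * 6.022e23 / 117
SA = 5.0825e+09 Bq/g

5.0825e+09


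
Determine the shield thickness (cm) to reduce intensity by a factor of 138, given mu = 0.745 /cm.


x = ln(factor) / mu
x = ln(138) / 0.745
x = 6.6138 cm

6.6138


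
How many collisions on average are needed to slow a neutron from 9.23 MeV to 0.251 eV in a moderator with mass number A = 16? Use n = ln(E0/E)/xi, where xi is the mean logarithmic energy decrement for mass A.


xi = 1 + (A-1)^2/(2A)*ln((A-1)/(A+1)) = 0.1199467 (for A = 16)
n = ln(E0/E) / xi
n = ln(9.23e6 / 0.251) / 0.1199467
n = ln(3.677291e+07) / 0.1199467 = 145.23

145.23


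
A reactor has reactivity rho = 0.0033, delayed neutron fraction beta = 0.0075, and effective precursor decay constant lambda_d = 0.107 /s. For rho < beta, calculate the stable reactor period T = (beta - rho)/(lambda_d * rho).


T = (beta - rho) / (lambda_d * rho)
T = (0.0075 - 0.0033) / (0.107 * 0.0033)
T = 11.895 s

11.895


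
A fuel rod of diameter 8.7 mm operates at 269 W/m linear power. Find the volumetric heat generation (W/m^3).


r = D / 2 / 1000 = 8.7 / 2 / 1000 = 0.00435 m
q''' = q' / (pi * r^2)
q''' = 269 / (pi * 0.00435^2)
q''' = 4.5251e+06 W/m^3

4.5251e+06


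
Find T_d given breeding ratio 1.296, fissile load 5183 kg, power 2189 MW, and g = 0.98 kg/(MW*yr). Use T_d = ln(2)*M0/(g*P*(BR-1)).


Breeding gain G = BR - 1 = 1.296 - 1 = 0.296
Fissile production rate = g * P * G = 0.98 * 2189 * 0.296 = 634.98512 kg/yr
T_d = ln(2) * M0 / (g * P * G)
T_d = ln(2) * 5183 / 634.98512 = 5.6577 yr

5.6577


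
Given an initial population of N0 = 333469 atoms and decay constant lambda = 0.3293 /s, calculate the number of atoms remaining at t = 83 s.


N = N0 * exp(-lambda * t)
N = 333469 * exp(-0.3293 * 83)
N = 4.4974e-07

4.4974e-07


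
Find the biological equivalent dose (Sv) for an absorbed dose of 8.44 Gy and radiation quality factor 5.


H = D * Q
H = 8.44 * 5
H = 42.200 Sv

42.200


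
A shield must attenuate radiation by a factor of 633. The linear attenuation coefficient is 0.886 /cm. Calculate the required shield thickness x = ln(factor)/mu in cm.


x = ln(factor) / mu
x = ln(633) / 0.886
x = 7.2804 cm

7.2804


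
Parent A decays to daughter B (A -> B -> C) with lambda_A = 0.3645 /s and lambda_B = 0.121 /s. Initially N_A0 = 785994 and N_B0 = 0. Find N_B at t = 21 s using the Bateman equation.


N_B(t) = lambda_A * N_A0 / (lambda_B - lambda_A) * [exp(-lambda_A*t) - exp(-lambda_B*t)]
exp(-0.3645*21) = 4.739067e-04; exp(-0.121*21) = 0.07878757
N_B = 0.3645 * 785994 / (0.121 - 0.3645) * (4.739067e-04 - 0.07878757)
N_B = 92142

92142


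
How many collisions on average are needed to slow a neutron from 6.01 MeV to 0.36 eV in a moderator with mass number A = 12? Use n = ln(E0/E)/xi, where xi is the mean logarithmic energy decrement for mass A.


xi = 1 + (A-1)^2/(2A)*ln((A-1)/(A+1)) = 0.1577690 (for A = 12)
n = ln(E0/E) / xi
n = ln(6.01e6 / 0.36) / 0.1577690
n = ln(1.669444e+07) / 0.1577690 = 105.41

105.41


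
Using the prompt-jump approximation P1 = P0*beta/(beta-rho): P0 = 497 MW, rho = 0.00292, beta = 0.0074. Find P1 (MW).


P1/P0 = beta / (beta - rho)
P1/P0 = 0.0074 / (0.0074 - 0.00292) = 1.651786
P1 = 497 * 1.651786 = 820.94 MW

820.94


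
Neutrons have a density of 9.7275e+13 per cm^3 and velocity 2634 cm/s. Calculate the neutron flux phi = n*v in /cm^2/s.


phi = n * v
phi = 9.7275e+13 * 2634
phi = 2.5622e+17 /cm^2/s

2.5622e+17


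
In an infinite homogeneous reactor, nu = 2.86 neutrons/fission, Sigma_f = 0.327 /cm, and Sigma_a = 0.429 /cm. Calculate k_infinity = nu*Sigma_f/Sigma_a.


k_inf = nu * Sigma_f / Sigma_a
k_inf = 2.86 * 0.327 / 0.429
k_inf = 2.1800

2.1800


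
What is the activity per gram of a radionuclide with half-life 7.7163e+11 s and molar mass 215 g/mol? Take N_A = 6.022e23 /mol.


lambda = ln(2) / t_half = ln(2) / 7.7163e+11 = 8.982896e-13 /s
SA = lambda * N_A / M
SA = 8.982896e-13 * 6.022e23 / 215
SA = 2.5160e+09 Bq/g

2.5160e+09


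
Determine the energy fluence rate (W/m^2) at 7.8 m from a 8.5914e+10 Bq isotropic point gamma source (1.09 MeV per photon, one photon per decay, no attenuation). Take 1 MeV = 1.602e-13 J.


psi = A * E * 1.602e-13 / (4*pi*r^2)
psi = 8.5914e+10 * 1.09 * 1.602e-13 / (4*pi*7.8^2)
psi = 1.9622e-05 W/m^2

1.9622e-05


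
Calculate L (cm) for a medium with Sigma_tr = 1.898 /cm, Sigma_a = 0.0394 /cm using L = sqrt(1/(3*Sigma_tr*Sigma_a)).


D = 1 / (3 * Sigma_tr) = 1 / (3 * 1.898) = 0.1756235 cm
L = sqrt(D / Sigma_a)
L = sqrt(0.1756235 / 0.0394)
L = 2.1113 cm

2.1113


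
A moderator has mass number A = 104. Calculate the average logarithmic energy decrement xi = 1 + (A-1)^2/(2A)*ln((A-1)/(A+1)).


xi = 1 + (A-1)^2/(2A) * ln((A-1)/(A+1))
xi = 1 + (104-1)^2/(2*104) * ln((104-1)/(104 +1))
xi = 0.019108

0.019108


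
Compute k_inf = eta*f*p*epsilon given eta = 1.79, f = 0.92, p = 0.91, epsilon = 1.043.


k_inf = eta * f * p * epsilon
k_inf = 1.79 * 0.92 * 0.91 * 1.043
k_inf = 1.5630

1.5630


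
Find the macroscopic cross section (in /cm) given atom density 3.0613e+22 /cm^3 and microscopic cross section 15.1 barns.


Sigma = N * sigma_barns * 1e-24
Sigma = 3.0613e+22 * 15.1 * 1e-24
Sigma = 0.46226 /cm

0.46226


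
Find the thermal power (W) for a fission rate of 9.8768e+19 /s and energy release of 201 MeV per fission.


P = fission_rate * E_MeV * 1.602e-13
P = 9.8768e+19 * 201 * 1.602e-13
P = 3.1803e+09 W

3.1803e+09


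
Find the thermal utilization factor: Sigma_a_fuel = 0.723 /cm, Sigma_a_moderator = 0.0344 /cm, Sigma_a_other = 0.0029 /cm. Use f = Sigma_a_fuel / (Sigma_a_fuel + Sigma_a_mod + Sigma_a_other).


f = Sigma_a_fuel / (Sigma_a_fuel + Sigma_a_mod + Sigma_a_other)
f = 0.723 / (0.723 + 0.0344 + 0.0029)
f = 0.95094

0.95094


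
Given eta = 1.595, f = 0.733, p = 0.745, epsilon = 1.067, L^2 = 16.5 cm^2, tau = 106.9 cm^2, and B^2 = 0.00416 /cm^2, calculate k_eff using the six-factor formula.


k_inf = eta*f*p*eps = 1.595*0.733*0.745*1.067 = 0.9293629
P_TNL = 1/(1 + L^2*B^2) = 1/(1 + 16.5*0.00416) = 0.9357688
P_FNL = exp(-B^2*tau) = exp(-0.00416*106.9) = 0.6410140
k_eff = k_inf * P_TNL * P_FNL = 0.9293629 * 0.9357688 * 0.6410140
k_eff = 0.55747

0.55747


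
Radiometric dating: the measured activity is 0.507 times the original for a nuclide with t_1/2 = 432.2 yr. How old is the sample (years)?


lambda = ln(2) / t_half = ln(2) / 432.2 = 0.001603765 /yr
t = -ln(A/A0) / lambda
t = -ln(0.507) / 0.001603765
t = 423.53 yr

423.53


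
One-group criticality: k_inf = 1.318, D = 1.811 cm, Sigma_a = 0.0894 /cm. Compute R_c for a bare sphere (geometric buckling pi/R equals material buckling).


L^2 = D / Sigma_a = 1.811 / 0.0894 = 20.25727 cm^2
B_m^2 = (k_inf - 1) / L^2 = (1.318 - 1) / 20.25727 = 0.01569807 /cm^2
For a bare sphere: B_g = pi/R, so R_c = pi / sqrt(B_m^2)
R_c = pi / sqrt(0.01569807) = 25.074 cm

25.074


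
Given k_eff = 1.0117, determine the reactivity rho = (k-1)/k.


rho = (k_eff - 1) / k_eff
rho = (1.0117 - 1) / 1.0117
rho = 0.011565

0.011565


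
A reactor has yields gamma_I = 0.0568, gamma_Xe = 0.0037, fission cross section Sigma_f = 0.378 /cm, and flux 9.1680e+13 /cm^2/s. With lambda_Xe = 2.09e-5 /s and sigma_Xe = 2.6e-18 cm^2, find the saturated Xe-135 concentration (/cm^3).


Xe_eq = (gamma_I + gamma_Xe) * Sigma_f * phi / (lambda_Xe + sigma_Xe * phi)
Numerator = (0.0568 + 0.0037) * 0.378 * 9.1680e+13 = 2.096630e+12
Denominator = 2.09e-5 + 2.6e-18 * 9.1680e+13 = 2.592680e-04
Xe_eq = 2.096630e+12 / 2.592680e-04 = 8.0867e+15 /cm^3

8.0867e+15


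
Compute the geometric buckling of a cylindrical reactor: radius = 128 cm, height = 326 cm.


B^2 = (2.405/R)^2 + (pi/H)^2
B^2 = (2.405/128)^2 + (pi/326)^2
B^2 = 4.4590e-04 /cm^2

4.4590e-04


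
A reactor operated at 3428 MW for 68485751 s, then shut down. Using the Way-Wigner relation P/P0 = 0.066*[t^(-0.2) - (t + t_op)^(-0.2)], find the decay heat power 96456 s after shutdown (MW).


P/P0 = 0.066 * [t^(-0.2) - (t + t_op)^(-0.2)]
P/P0 = 0.066 * [96456^(-0.2) - (96456 + 68485751)^(-0.2)]
P/P0 = 0.066 * [0.1007243 - 0.02708680] = 0.004860075
P = 3428 * 0.004860075 = 16.660 MW

16.660


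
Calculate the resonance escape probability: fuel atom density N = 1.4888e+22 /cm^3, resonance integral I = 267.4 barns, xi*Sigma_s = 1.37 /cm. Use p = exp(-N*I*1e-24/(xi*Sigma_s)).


p = exp(-N * I * 1e-24 / (xi*Sigma_s))
p = exp(-1.4888e+22 * 267.4 * 1e-24 / 1.37)
p = 0.054701

0.054701


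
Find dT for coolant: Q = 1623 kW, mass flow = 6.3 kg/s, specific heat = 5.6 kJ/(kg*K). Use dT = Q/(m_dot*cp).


dT = Q / (m_dot * cp)
dT = 1623 / (6.3 * 5.6)
dT = 46.003 C

46.003


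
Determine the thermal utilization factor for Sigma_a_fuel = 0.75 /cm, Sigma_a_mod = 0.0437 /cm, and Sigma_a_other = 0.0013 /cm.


f = Sigma_a_fuel / (Sigma_a_fuel + Sigma_a_mod + Sigma_a_other)
f = 0.75 / (0.75 + 0.0437 + 0.0013)
f = 0.94340

0.94340


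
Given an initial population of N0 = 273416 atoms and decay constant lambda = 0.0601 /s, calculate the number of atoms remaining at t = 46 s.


N = N0 * exp(-lambda * t)
N = 273416 * exp(-0.0601 * 46)
N = 17226

17226


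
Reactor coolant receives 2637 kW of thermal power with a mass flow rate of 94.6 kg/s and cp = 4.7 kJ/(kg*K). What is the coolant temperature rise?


dT = Q / (m_dot * cp)
dT = 2637 / (94.6 * 4.7)
dT = 5.9309 C

5.9309


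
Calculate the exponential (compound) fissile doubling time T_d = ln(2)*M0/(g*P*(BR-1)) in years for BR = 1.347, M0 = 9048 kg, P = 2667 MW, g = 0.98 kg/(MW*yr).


Breeding gain G = BR - 1 = 1.347 - 1 = 0.347
Fissile production rate = g * P * G = 0.98 * 2667 * 0.347 = 906.94002 kg/yr
T_d = ln(2) * M0 / (g * P * G)
T_d = ln(2) * 9048 / 906.94002 = 6.9151 yr

6.9151


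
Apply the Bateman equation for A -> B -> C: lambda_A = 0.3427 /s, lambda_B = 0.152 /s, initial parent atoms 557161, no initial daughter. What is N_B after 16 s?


N_B(t) = lambda_A * N_A0 / (lambda_B - lambda_A) * [exp(-lambda_A*t) - exp(-lambda_B*t)]
exp(-0.3427*16) = 0.004156009; exp(-0.152*16) = 0.08786093
N_B = 0.3427 * 557161 / (0.152 - 0.3427) * (0.004156009 - 0.08786093)
N_B = 83810

83810


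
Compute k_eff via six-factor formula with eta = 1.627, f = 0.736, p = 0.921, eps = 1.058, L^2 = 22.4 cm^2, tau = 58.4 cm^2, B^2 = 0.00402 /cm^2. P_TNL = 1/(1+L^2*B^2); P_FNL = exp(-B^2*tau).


k_inf = eta*f*p*eps = 1.627*0.736*0.921*1.058 = 1.166838
P_TNL = 1/(1 + L^2*B^2) = 1/(1 + 22.4*0.00402) = 0.9173908
P_FNL = exp(-B^2*tau) = exp(-0.00402*58.4) = 0.7907543
k_eff = k_inf * P_TNL * P_FNL = 1.166838 * 0.9173908 * 0.7907543
k_eff = 0.84646

0.84646


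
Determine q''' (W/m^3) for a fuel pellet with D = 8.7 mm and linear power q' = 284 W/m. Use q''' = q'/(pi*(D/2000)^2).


r = D / 2 / 1000 = 8.7 / 2 / 1000 = 0.00435 m
q''' = q' / (pi * r^2)
q''' = 284 / (pi * 0.00435^2)
q''' = 4.7774e+06 W/m^3

4.7774e+06


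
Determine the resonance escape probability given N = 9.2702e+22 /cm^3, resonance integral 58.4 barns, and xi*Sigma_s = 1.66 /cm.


p = exp(-N * I * 1e-24 / (xi*Sigma_s))
p = exp(-9.2702e+22 * 58.4 * 1e-24 / 1.66)
p = 0.038338

0.038338


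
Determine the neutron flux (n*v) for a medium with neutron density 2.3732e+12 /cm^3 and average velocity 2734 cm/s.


phi = n * v
phi = 2.3732e+12 * 2734
phi = 6.4883e+15 /cm^2/s

6.4883e+15


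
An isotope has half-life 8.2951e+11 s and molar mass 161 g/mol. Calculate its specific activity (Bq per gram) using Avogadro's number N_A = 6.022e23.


lambda = ln(2) / t_half = ln(2) / 8.2951e+11 = 8.356104e-13 /s
SA = lambda * N_A / M
SA = 8.356104e-13 * 6.022e23 / 161
SA = 3.1255e+09 Bq/g

3.1255e+09


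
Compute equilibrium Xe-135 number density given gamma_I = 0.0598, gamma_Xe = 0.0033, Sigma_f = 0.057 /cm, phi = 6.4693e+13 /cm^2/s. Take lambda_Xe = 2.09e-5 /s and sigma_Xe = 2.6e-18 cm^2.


Xe_eq = (gamma_I + gamma_Xe) * Sigma_f * phi / (lambda_Xe + sigma_Xe * phi)
Numerator = (0.0598 + 0.0033) * 0.057 * 6.4693e+13 = 2.326813e+11
Denominator = 2.09e-5 + 2.6e-18 * 6.4693e+13 = 1.891018e-04
Xe_eq = 2.326813e+11 / 1.891018e-04 = 1.2305e+15 /cm^3

1.2305e+15


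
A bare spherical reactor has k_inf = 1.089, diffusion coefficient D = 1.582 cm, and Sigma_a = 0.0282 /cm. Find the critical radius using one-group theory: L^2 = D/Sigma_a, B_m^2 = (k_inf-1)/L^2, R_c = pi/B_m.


L^2 = D / Sigma_a = 1.582 / 0.0282 = 56.09929 cm^2
B_m^2 = (k_inf - 1) / L^2 = (1.089 - 1) / 56.09929 = 0.001586473 /cm^2
For a bare sphere: B_g = pi/R, so R_c = pi / sqrt(B_m^2)
R_c = pi / sqrt(0.001586473) = 78.874 cm

78.874


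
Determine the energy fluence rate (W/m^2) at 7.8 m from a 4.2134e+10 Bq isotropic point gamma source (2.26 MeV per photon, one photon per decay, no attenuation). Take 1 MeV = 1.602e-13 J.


psi = A * E * 1.602e-13 / (4*pi*r^2)
psi = 4.2134e+10 * 2.26 * 1.602e-13 / (4*pi*7.8^2)
psi = 1.9953e-05 W/m^2

1.9953e-05


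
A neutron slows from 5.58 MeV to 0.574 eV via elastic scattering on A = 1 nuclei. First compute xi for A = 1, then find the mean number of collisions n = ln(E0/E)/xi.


xi = 1 + (A-1)^2/(2A)*ln((A-1)/(A+1)) = 1 (for A = 1)
n = ln(E0/E) / xi
n = ln(5.58e6 / 0.574) / 1
n = ln(9.721254e+06) / 1 = 16.090

16.090


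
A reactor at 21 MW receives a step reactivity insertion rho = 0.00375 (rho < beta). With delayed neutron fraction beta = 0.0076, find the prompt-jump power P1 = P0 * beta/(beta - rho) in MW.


P1/P0 = beta / (beta - rho)
P1/P0 = 0.0076 / (0.0076 - 0.00375) = 1.974026
P1 = 21 * 1.974026 = 41.455 MW

41.455


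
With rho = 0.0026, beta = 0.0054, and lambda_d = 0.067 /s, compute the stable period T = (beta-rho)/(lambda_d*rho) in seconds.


T = (beta - rho) / (lambda_d * rho)
T = (0.0054 - 0.0026) / (0.067 * 0.0026)
T = 16.073 s

16.073


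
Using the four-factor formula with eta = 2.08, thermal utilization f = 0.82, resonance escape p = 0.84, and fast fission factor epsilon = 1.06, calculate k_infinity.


k_inf = eta * f * p * epsilon
k_inf = 2.08 * 0.82 * 0.84 * 1.06
k_inf = 1.5187

1.5187


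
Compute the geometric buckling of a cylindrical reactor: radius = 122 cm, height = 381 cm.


B^2 = (2.405/R)^2 + (pi/H)^2
B^2 = (2.405/122)^2 + (pi/381)^2
B^2 = 4.5660e-04 /cm^2

4.5660e-04


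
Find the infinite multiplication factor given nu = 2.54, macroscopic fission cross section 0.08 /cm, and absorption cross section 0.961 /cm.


k_inf = nu * Sigma_f / Sigma_a
k_inf = 2.54 * 0.08 / 0.961
k_inf = 0.21145

0.21145


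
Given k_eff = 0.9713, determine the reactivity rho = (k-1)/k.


rho = (k_eff - 1) / k_eff
rho = (0.9713 - 1) / 0.9713
rho = -0.029548

-0.029548


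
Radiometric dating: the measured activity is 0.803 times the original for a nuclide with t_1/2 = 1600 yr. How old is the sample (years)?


lambda = ln(2) / t_half = ln(2) / 1600 = 4.332170e-04 /yr
t = -ln(A/A0) / lambda
t = -ln(0.803) / 4.332170e-04
t = 506.44 yr

506.44


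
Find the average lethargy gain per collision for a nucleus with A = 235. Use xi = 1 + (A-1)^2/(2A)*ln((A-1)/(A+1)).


xi = 1 + (A-1)^2/(2A) * ln((A-1)/(A+1))
xi = 1 + (235-1)^2/(2*235) * ln((235-1)/(235 +1))
xi = 0.0084865

0.0084865


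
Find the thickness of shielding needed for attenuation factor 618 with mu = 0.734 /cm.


x = ln(factor) / mu
x = ln(618) / 0.734
x = 8.7554 cm

8.7554


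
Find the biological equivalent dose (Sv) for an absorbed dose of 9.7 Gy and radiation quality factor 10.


H = D * Q
H = 9.7 * 10
H = 97.000 Sv

97.000


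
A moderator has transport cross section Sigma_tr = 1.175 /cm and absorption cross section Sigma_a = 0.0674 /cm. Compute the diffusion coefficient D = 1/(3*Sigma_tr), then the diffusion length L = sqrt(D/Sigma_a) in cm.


D = 1 / (3 * Sigma_tr) = 1 / (3 * 1.175) = 0.2836879 cm
L = sqrt(D / Sigma_a)
L = sqrt(0.2836879 / 0.0674)
L = 2.0516 cm

2.0516


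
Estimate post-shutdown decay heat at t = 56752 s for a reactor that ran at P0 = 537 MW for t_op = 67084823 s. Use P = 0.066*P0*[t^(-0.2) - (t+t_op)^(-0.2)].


P/P0 = 0.066 * [t^(-0.2) - (t + t_op)^(-0.2)]
P/P0 = 0.066 * [56752^(-0.2) - (56752 + 67084823)^(-0.2)]
P/P0 = 0.066 * [0.1119963 - 0.02720205] = 0.005596420
P = 537 * 0.005596420 = 3.0053 MW

3.0053


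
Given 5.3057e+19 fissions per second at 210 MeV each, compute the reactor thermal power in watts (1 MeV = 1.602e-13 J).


P = fission_rate * E_MeV * 1.602e-13
P = 5.3057e+19 * 210 * 1.602e-13
P = 1.7849e+09 W

1.7849e+09


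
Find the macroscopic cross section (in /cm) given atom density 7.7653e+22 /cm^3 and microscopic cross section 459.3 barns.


Sigma = N * sigma_barns * 1e-24
Sigma = 7.7653e+22 * 459.3 * 1e-24
Sigma = 35.666 /cm

35.666


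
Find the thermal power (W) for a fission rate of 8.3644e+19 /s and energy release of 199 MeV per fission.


P = fission_rate * E_MeV * 1.602e-13
P = 8.3644e+19 * 199 * 1.602e-13
P = 2.6666e+09 W

2.6666e+09


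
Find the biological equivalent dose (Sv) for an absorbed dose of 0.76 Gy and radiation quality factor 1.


H = D * Q
H = 0.76 * 1
H = 0.76000 Sv

0.76000


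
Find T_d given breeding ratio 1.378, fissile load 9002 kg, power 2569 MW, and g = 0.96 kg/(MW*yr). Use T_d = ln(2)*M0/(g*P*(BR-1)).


Breeding gain G = BR - 1 = 1.378 - 1 = 0.378
Fissile production rate = g * P * G = 0.96 * 2569 * 0.378 = 932.23872 kg/yr
T_d = ln(2) * M0 / (g * P * G)
T_d = ln(2) * 9002 / 932.23872 = 6.6933 yr

6.6933


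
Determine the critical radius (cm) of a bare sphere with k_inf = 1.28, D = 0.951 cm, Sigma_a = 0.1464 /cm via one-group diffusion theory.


L^2 = D / Sigma_a = 0.951 / 0.1464 = 6.495902 cm^2
B_m^2 = (k_inf - 1) / L^2 = (1.28 - 1) / 6.495902 = 0.04310410 /cm^2
For a bare sphere: B_g = pi/R, so R_c = pi / sqrt(B_m^2)
R_c = pi / sqrt(0.04310410) = 15.132 cm

15.132


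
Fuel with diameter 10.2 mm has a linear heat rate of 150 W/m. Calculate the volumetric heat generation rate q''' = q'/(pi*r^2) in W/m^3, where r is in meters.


r = D / 2 / 1000 = 10.2 / 2 / 1000 = 0.0051 m
q''' = q' / (pi * r^2)
q''' = 150 / (pi * 0.0051^2)
q''' = 1.8357e+06 W/m^3

1.8357e+06


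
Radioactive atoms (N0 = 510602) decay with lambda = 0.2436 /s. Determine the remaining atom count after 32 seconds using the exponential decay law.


N = N0 * exp(-lambda * t)
N = 510602 * exp(-0.2436 * 32)
N = 210.22

210.22


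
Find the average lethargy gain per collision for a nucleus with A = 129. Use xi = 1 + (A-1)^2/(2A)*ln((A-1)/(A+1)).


xi = 1 + (A-1)^2/(2A) * ln((A-1)/(A+1))
xi = 1 + (129-1)^2/(2*129) * ln((129-1)/(129 +1))
xi = 0.015424

0.015424


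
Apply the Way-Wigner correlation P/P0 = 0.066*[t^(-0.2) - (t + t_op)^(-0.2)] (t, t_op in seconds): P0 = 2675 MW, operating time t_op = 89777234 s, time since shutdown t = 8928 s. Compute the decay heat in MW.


P/P0 = 0.066 * [t^(-0.2) - (t + t_op)^(-0.2)]
P/P0 = 0.066 * [8928^(-0.2) - (8928 + 89777234)^(-0.2)]
P/P0 = 0.066 * [0.1621247 - 0.02566600] = 0.009006274
P = 2675 * 0.009006274 = 24.092 MW

24.092


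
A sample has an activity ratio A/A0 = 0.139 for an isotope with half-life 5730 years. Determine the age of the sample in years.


lambda = ln(2) / t_half = ln(2) / 5730 = 1.209681e-04 /yr
t = -ln(A/A0) / lambda
t = -ln(0.139) / 1.209681e-04
t = 16312 yr

16312


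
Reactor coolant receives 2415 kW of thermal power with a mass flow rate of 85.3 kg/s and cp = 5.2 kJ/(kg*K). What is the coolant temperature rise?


dT = Q / (m_dot * cp)
dT = 2415 / (85.3 * 5.2)
dT = 5.4446 C

5.4446


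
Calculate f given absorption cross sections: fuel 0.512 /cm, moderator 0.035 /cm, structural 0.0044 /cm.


f = Sigma_a_fuel / (Sigma_a_fuel + Sigma_a_mod + Sigma_a_other)
f = 0.512 / (0.512 + 0.035 + 0.0044)
f = 0.92855

0.92855


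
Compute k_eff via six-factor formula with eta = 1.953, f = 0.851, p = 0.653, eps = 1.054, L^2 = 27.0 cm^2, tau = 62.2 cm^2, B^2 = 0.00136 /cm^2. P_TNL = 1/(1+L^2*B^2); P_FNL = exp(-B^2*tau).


k_inf = eta*f*p*eps = 1.953*0.851*0.653*1.054 = 1.143894
P_TNL = 1/(1 + L^2*B^2) = 1/(1 + 27.0*0.00136) = 0.9645806
P_FNL = exp(-B^2*tau) = exp(-0.00136*62.2) = 0.9188871
k_eff = k_inf * P_TNL * P_FNL = 1.143894 * 0.9645806 * 0.9188871
k_eff = 1.0139

1.0139


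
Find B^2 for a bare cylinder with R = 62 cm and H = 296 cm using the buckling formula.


B^2 = (2.405/R)^2 + (pi/H)^2
B^2 = (2.405/62)^2 + (pi/296)^2
B^2 = 0.0016173 /cm^2

0.0016173


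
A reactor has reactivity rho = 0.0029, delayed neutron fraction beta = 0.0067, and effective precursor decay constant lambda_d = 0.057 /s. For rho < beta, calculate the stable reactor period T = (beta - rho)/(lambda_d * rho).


T = (beta - rho) / (lambda_d * rho)
T = (0.0067 - 0.0029) / (0.057 * 0.0029)
T = 22.989 s

22.989


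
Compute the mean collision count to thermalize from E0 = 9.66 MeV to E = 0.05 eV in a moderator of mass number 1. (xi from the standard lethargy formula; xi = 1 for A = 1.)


xi = 1 + (A-1)^2/(2A)*ln((A-1)/(A+1)) = 1 (for A = 1)
n = ln(E0/E) / xi
n = ln(9.66e6 / 0.05) / 1
n = ln(1.932000e+08) / 1 = 19.079

19.079


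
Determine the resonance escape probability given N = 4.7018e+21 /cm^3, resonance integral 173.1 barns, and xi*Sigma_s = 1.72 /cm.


p = exp(-N * I * 1e-24 / (xi*Sigma_s))
p = exp(-4.7018e+21 * 173.1 * 1e-24 / 1.72)
p = 0.62301

0.62301


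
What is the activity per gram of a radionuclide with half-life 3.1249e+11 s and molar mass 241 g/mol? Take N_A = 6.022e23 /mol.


lambda = ln(2) / t_half = ln(2) / 3.1249e+11 = 2.218142e-12 /s
SA = lambda * N_A / M
SA = 2.218142e-12 * 6.022e23 / 241
SA = 5.5426e+09 Bq/g

5.5426e+09


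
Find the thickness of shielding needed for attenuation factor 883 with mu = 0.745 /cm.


x = ln(factor) / mu
x = ln(883) / 0.745
x = 9.1051 cm

9.1051


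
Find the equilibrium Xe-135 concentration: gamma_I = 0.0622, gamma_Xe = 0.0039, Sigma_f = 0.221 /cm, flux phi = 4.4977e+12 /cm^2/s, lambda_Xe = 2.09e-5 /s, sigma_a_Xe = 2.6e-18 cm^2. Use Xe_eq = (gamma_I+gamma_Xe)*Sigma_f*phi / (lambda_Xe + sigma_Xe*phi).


Xe_eq = (gamma_I + gamma_Xe) * Sigma_f * phi / (lambda_Xe + sigma_Xe * phi)
Numerator = (0.0622 + 0.0039) * 0.221 * 4.4977e+12 = 6.570285e+10
Denominator = 2.09e-5 + 2.6e-18 * 4.4977e+12 = 3.259402e-05
Xe_eq = 6.570285e+10 / 3.259402e-05 = 2.0158e+15 /cm^3

2.0158e+15


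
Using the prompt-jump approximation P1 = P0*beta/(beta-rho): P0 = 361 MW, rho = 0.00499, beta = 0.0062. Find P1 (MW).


P1/P0 = beta / (beta - rho)
P1/P0 = 0.0062 / (0.0062 - 0.00499) = 5.123967
P1 = 361 * 5.123967 = 1849.8 MW

1849.8


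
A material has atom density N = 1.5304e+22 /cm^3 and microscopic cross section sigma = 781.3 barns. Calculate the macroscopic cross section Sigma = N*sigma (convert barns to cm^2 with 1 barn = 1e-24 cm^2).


Sigma = N * sigma_barns * 1e-24
Sigma = 1.5304e+22 * 781.3 * 1e-24
Sigma = 11.957 /cm

11.957


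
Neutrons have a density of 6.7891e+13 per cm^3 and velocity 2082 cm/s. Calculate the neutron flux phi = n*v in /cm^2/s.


phi = n * v
phi = 6.7891e+13 * 2082
phi = 1.4135e+17 /cm^2/s

1.4135e+17


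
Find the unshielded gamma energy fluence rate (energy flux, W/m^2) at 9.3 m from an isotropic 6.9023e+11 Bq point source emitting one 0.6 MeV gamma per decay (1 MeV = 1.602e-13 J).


psi = A * E * 1.602e-13 / (4*pi*r^2)
psi = 6.9023e+11 * 0.6 * 1.602e-13 / (4*pi*9.3^2)
psi = 6.1042e-05 W/m^2

6.1042e-05


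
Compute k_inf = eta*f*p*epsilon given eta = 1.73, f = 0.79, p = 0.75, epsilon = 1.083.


k_inf = eta * f * p * epsilon
k_inf = 1.73 * 0.79 * 0.75 * 1.083
k_inf = 1.1101

1.1101


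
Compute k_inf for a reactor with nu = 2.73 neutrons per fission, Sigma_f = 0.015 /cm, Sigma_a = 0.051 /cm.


k_inf = nu * Sigma_f / Sigma_a
k_inf = 2.73 * 0.015 / 0.051
k_inf = 0.80294

0.80294


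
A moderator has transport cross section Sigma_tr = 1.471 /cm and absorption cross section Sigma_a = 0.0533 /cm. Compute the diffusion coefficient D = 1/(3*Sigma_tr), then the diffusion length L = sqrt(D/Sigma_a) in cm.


D = 1 / (3 * Sigma_tr) = 1 / (3 * 1.471) = 0.2266032 cm
L = sqrt(D / Sigma_a)
L = sqrt(0.2266032 / 0.0533)
L = 2.0619 cm

2.0619


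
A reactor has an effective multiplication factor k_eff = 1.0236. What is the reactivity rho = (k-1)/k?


rho = (k_eff - 1) / k_eff
rho = (1.0236 - 1) / 1.0236
rho = 0.023056

0.023056


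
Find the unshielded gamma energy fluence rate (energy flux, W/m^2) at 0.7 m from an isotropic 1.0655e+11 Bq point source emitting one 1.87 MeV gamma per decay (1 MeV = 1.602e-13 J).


psi = A * E * 1.602e-13 / (4*pi*r^2)
psi = 1.0655e+11 * 1.87 * 1.602e-13 / (4*pi*0.7^2)
psi = 0.0051838 W/m^2

0.0051838


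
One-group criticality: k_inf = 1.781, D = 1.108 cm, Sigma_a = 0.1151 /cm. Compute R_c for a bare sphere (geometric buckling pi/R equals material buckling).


L^2 = D / Sigma_a = 1.108 / 0.1151 = 9.626412 cm^2
B_m^2 = (k_inf - 1) / L^2 = (1.781 - 1) / 9.626412 = 0.08113096 /cm^2
For a bare sphere: B_g = pi/R, so R_c = pi / sqrt(B_m^2)
R_c = pi / sqrt(0.08113096) = 11.030 cm

11.030


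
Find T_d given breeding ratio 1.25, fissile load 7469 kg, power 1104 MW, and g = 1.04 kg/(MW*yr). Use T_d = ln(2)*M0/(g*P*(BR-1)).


Breeding gain G = BR - 1 = 1.25 - 1 = 0.25
Fissile production rate = g * P * G = 1.04 * 1104 * 0.25 = 287.04 kg/yr
T_d = ln(2) * M0 / (g * P * G)
T_d = ln(2) * 7469 / 287.04 = 18.036 yr

18.036


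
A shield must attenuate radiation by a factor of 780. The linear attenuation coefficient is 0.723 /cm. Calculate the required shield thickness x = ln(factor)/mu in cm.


x = ln(factor) / mu
x = ln(780) / 0.723
x = 9.2106 cm

9.2106


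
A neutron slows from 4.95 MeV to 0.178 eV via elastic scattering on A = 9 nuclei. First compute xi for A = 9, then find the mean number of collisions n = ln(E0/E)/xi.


xi = 1 + (A-1)^2/(2A)*ln((A-1)/(A+1)) = 0.2066007 (for A = 9)
n = ln(E0/E) / xi
n = ln(4.95e6 / 0.178) / 0.2066007
n = ln(2.780899e+07) / 0.2066007 = 82.966

82.966


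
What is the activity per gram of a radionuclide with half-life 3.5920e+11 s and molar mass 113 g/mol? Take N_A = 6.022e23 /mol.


lambda = ln(2) / t_half = ln(2) / 3.5920e+11 = 1.929697e-12 /s
SA = lambda * N_A / M
SA = 1.929697e-12 * 6.022e23 / 113
SA = 1.0284e+10 Bq/g

1.0284e+10


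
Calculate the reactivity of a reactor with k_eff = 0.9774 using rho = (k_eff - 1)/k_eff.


rho = (k_eff - 1) / k_eff
rho = (0.9774 - 1) / 0.9774
rho = -0.023123

-0.023123


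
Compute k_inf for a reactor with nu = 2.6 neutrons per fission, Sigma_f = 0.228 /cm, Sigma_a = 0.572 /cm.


k_inf = nu * Sigma_f / Sigma_a
k_inf = 2.6 * 0.228 / 0.572
k_inf = 1.0364

1.0364


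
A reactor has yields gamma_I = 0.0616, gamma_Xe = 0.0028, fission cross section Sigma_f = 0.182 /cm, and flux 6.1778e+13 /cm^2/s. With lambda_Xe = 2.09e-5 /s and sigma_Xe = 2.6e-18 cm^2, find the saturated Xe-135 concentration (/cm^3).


Xe_eq = (gamma_I + gamma_Xe) * Sigma_f * phi / (lambda_Xe + sigma_Xe * phi)
Numerator = (0.0616 + 0.0028) * 0.182 * 6.1778e+13 = 7.240876e+11
Denominator = 2.09e-5 + 2.6e-18 * 6.1778e+13 = 1.815228e-04
Xe_eq = 7.240876e+11 / 1.815228e-04 = 3.9890e+15 /cm^3

3.9890e+15


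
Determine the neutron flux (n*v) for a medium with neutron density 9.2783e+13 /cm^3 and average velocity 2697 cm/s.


phi = n * v
phi = 9.2783e+13 * 2697
phi = 2.5024e+17 /cm^2/s

2.5024e+17


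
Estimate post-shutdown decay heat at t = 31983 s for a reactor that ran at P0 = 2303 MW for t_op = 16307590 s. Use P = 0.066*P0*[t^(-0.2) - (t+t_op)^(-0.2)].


P/P0 = 0.066 * [t^(-0.2) - (t + t_op)^(-0.2)]
P/P0 = 0.066 * [31983^(-0.2) - (31983 + 16307590)^(-0.2)]
P/P0 = 0.066 * [0.1256077 - 0.03608709] = 0.005908360
P = 2303 * 0.005908360 = 13.607 MW

13.607


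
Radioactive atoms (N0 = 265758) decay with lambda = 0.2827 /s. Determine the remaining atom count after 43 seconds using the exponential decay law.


N = N0 * exp(-lambda * t)
N = 265758 * exp(-0.2827 * 43)
N = 1.3969

1.3969


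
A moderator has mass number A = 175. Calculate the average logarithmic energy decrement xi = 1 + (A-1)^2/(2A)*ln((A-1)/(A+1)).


xi = 1 + (A-1)^2/(2A) * ln((A-1)/(A+1))
xi = 1 + (175-1)^2/(2*175) * ln((175-1)/(175 +1))
xi = 0.011385

0.011385


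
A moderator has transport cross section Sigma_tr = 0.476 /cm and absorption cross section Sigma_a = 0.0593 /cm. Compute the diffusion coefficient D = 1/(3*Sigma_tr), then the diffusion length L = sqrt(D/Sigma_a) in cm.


D = 1 / (3 * Sigma_tr) = 1 / (3 * 0.476) = 0.7002801 cm
L = sqrt(D / Sigma_a)
L = sqrt(0.7002801 / 0.0593)
L = 3.4364 cm

3.4364


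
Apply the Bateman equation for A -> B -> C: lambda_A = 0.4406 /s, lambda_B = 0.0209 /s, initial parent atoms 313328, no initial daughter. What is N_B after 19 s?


N_B(t) = lambda_A * N_A0 / (lambda_B - lambda_A) * [exp(-lambda_A*t) - exp(-lambda_B*t)]
exp(-0.4406*19) = 2.313914e-04; exp(-0.0209*19) = 0.6722668
N_B = 0.4406 * 313328 / (0.0209 - 0.4406) * (2.313914e-04 - 0.6722668)
N_B = 221053

221053


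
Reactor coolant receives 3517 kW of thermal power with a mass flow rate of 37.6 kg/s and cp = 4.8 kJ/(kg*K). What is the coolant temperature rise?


dT = Q / (m_dot * cp)
dT = 3517 / (37.6 * 4.8)
dT = 19.487 C

19.487


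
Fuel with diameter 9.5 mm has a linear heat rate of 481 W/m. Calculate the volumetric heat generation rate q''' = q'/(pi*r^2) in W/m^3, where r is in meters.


r = D / 2 / 1000 = 9.5 / 2 / 1000 = 0.00475 m
q''' = q' / (pi * r^2)
q''' = 481 / (pi * 0.00475^2)
q''' = 6.7859e+06 W/m^3

6.7859e+06


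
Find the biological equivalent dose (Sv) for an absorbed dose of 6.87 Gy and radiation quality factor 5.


H = D * Q
H = 6.87 * 5
H = 34.350 Sv

34.350


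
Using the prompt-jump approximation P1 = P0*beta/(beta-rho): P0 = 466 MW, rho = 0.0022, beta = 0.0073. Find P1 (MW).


P1/P0 = beta / (beta - rho)
P1/P0 = 0.0073 / (0.0073 - 0.0022) = 1.431373
P1 = 466 * 1.431373 = 667.02 MW

667.02


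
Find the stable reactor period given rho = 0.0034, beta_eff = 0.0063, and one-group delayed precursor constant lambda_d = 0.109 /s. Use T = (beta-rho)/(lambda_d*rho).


T = (beta - rho) / (lambda_d * rho)
T = (0.0063 - 0.0034) / (0.109 * 0.0034)
T = 7.8251 s

7.8251


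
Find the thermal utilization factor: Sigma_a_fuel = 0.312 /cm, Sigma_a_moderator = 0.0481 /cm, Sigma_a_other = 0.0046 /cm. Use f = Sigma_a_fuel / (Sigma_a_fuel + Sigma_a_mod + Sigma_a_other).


f = Sigma_a_fuel / (Sigma_a_fuel + Sigma_a_mod + Sigma_a_other)
f = 0.312 / (0.312 + 0.0481 + 0.0046)
f = 0.85550

0.85550


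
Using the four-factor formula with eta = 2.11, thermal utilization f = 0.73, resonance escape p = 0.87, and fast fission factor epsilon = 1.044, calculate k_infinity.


k_inf = eta * f * p * epsilon
k_inf = 2.11 * 0.73 * 0.87 * 1.044
k_inf = 1.3990

1.3990


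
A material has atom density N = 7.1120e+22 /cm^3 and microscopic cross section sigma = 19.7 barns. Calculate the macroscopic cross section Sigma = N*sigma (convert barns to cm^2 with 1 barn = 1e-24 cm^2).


Sigma = N * sigma_barns * 1e-24
Sigma = 7.1120e+22 * 19.7 * 1e-24
Sigma = 1.4011 /cm

1.4011


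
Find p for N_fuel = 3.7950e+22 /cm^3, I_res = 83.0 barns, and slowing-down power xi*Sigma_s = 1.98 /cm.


p = exp(-N * I * 1e-24 / (xi*Sigma_s))
p = exp(-3.7950e+22 * 83.0 * 1e-24 / 1.98)
p = 0.20376

0.20376
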